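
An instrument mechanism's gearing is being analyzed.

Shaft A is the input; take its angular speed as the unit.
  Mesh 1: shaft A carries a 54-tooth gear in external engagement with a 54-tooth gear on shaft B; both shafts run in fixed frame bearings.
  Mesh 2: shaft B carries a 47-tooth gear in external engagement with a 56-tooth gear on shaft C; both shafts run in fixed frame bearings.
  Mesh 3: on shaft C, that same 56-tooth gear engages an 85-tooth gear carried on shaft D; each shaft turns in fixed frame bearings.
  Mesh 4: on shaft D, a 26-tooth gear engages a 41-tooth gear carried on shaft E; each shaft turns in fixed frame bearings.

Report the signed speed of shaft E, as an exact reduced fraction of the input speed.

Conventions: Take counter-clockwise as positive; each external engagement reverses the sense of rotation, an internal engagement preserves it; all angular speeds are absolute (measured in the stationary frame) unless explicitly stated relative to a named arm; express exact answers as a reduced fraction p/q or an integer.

1222/3485

4-mesh fixed-axis compound train (all bearings frame-fixed)
mesh 1 [54T→54T]: |ω|/ω_in = 1×54/54 = 1, sense flips to −
mesh 2 [47T→56T]: |ω|/ω_in = 1×47/56 = 47/56, sense flips to +
mesh 3 [56T→85T]: |ω|/ω_in = (47/56)×56/85 = 47/85, sense flips to −
mesh 4 [26T→41T]: |ω|/ω_in = (47/85)×26/41 = 1222/3485, sense flips to +
signed output speed (× input speed) = 1222/3485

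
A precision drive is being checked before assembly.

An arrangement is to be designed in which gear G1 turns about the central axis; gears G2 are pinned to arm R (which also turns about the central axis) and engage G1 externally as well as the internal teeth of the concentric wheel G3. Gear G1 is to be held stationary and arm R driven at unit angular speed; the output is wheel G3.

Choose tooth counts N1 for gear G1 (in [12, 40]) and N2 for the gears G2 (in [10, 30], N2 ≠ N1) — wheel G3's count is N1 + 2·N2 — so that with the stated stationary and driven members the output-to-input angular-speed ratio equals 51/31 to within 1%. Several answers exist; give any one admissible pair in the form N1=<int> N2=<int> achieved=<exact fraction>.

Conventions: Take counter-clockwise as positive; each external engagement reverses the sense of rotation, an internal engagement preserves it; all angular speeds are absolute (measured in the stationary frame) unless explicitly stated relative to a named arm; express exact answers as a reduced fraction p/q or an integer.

N1=40 N2=11 achieved=51/31

design class (target 51/31): planetary set
Willis with ω_sun = 0: ω_ring/ω_arm = (N1+N3)/N3; set equal to 51/31  ⇒  N3/N1 = 1/(51/31 − 1) = 31/20
N3 = N1 + 2·N2  ⇒  N2/N1 = (N3/N1 − 1)/2 = (31/20 − 1)/2 = 11/40
smallest multiple with N1 ≥ 12 and N2 ≥ 10: k = 1  ⇒  N1 = 1·40 = 40, N2 = 1·11 = 11 (N1 ≤ 40, N2 ≤ 30, N2 ≠ N1 ✓), N3 = 40 + 2·11 = 62
check: (N1+N3)/N3 with N1 = 40, N3 = 62 gives 51/31; |achieved − target| = 0 ≤ 51/3100 ✓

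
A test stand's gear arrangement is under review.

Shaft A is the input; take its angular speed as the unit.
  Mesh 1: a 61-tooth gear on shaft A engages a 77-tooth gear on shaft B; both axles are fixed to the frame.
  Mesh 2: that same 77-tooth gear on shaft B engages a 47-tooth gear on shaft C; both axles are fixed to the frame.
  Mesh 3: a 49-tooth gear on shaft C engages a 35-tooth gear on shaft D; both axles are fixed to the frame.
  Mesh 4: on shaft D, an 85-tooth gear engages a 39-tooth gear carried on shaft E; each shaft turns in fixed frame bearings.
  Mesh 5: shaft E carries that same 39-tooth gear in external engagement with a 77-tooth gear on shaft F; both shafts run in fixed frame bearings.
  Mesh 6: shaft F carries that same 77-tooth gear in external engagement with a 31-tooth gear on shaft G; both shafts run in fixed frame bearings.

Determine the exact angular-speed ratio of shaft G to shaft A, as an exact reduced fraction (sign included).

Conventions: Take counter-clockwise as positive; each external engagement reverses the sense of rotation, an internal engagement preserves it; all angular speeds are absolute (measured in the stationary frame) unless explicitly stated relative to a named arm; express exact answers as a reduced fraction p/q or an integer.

class = fixed-axis compound train [6 meshes; 6 ratios multiply, 6 sense flips]
mesh 1 [61T→77T]: running ratio 61/77, sense −
mesh 2 [77T→47T]: running ratio 61/47, sense +
mesh 3 [49T→35T]: running ratio 427/235, sense −
mesh 4 [85T→39T]: running ratio 7259/1833, sense +
mesh 5 [39T→77T]: running ratio 1037/517, sense −
mesh 6 [77T→31T]: running ratio 7259/1457, sense +
ω_out/ω_in = 7259/1457

7259/1457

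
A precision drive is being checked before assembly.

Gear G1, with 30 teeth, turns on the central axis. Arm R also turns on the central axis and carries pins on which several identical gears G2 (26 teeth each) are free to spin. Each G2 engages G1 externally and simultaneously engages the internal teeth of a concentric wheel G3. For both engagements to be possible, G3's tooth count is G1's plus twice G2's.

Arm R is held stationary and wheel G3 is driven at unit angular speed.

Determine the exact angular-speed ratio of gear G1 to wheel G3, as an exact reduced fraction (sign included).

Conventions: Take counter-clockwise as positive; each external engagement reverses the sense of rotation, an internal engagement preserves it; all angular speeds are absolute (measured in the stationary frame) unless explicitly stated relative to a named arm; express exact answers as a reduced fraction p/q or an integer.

-41/15

planetary set (30T centre, 26T on arm, 82T internal) — Willis relation
ring teeth: 30 + 2·26 = 82
30(ω_sun−ω_arm) = −82(ω_ring−ω_arm),  ω_arm = 0, ω_ring = 1
ω_sun = 0 − (82/30)(1−0) = -41/15
ω_out/ω_in = -41/15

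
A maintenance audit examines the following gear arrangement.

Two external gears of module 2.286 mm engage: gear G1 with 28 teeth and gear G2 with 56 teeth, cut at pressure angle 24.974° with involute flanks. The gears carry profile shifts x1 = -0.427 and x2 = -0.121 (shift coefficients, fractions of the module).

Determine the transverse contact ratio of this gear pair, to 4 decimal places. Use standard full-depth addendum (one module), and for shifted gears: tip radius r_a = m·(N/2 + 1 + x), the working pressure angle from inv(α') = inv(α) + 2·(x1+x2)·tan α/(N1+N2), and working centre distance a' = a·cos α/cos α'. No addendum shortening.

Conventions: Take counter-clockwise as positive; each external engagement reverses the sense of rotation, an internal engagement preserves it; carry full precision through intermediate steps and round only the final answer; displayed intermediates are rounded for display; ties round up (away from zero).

1.6124

recognized (one external pair, fixed centres): single-mesh tooth geometry, m = 2.286, N1 = 28, N2 = 56
base radii: r_b1 = 29.011609, r_b2 = 58.023218
tip radii: r_a1 = 33.313878, r_a2 = 66.017394
inv(α') = inv(24.974°) + 2·(-0.427-0.121)·tan α/(28+56) = 0.02379979  ⇒  α' = 23.23600°
a' = a·cos α / cos α' = 96.0120·cos 24.974°/cos 23.23600° = 94.717597
action lengths: √(r_a1²−r_b1²) = 16.375012, √(r_a2²−r_b2²) = 31.489720
base pitch p_b = π·m·cos α = 6.510190
CR = (16.375012 + 31.489720 − 94.717597·sin 23.23600°)/6.510190 = 1.612365
contact ratio ≈ 1.6124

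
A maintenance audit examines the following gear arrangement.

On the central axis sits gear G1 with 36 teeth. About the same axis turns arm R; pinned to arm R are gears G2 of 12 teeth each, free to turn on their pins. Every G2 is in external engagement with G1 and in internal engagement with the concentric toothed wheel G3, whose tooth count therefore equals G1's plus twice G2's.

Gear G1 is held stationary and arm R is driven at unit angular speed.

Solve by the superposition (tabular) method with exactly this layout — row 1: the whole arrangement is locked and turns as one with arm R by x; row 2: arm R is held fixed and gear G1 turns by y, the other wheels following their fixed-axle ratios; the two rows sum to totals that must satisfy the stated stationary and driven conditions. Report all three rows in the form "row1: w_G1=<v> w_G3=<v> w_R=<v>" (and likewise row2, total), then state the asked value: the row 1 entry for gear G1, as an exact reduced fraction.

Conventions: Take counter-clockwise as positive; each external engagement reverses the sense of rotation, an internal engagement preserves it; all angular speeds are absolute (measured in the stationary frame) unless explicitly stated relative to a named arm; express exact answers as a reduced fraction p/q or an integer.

row1: w_G1=1 w_G3=1 w_R=1
row2: w_G1=-1 w_G3=3/5 w_R=0
total: w_G1=0 w_G3=8/5 w_R=1
asked value: 1

topology: planetary set — G1 36T / G2 12T / G3 60T, arm = carrier (Willis)
superposition row 1 [locked train]: every member turns x
row 2 (arm held, sun turns y): ω_ring = −(36/60)·y, ω_arm = 0
boundary: total ω_sun = x + y = 0 and total ω_arm = x = 1  ⇒  y = -1, x = 1
row 2 ring = −(36/60)·(-1) = 3/5
totals (row 1 + row 2): sun 1 + (-1) = 0, ring 1 + 3/5 = 8/5, arm 1 + 0 = 1
asked cell (row1, sun) = 1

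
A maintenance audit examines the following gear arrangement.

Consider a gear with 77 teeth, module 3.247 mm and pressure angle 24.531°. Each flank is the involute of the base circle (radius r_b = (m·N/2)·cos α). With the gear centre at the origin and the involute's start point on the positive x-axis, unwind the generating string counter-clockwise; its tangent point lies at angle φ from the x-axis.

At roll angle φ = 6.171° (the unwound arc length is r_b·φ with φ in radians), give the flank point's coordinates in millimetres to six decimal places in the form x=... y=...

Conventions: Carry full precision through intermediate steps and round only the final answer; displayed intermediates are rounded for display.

x=114.383448 y=0.047308

topology: single-mesh involute geometry — m = 3.247, N = 77
pitch radius r_p = m·N/2 = 3.247·77/2 = 125.009500
base radius r_b = r_p·cos α = 125.009500·cos 24.531° = 113.725738
roll angle φ = 6.171° = 0.10770427 rad
x = r_b·(cos φ + φ·sin φ) = 114.383448
y = r_b·(sin φ − φ·cos φ) = 0.047308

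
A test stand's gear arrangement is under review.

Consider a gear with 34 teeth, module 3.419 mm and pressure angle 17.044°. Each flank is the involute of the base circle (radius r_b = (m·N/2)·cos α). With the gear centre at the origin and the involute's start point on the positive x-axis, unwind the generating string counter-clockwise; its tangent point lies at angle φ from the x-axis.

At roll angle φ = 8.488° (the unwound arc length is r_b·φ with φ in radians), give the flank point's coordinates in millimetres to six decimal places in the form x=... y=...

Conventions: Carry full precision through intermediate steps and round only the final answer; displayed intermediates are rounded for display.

x=56.176680 y=0.060092

single-mesh involute tooth geometry (34T wheel at module 3.419)
pitch radius r_p = m·N/2 = 3.419·34/2 = 58.123000
base radius r_b = r_p·cos α = 58.123000·cos 17.044° = 55.570235
roll angle φ = 8.488° = 0.14814355 rad
x = r_b·(cos φ + φ·sin φ) = 56.176680
y = r_b·(sin φ − φ·cos φ) = 0.060092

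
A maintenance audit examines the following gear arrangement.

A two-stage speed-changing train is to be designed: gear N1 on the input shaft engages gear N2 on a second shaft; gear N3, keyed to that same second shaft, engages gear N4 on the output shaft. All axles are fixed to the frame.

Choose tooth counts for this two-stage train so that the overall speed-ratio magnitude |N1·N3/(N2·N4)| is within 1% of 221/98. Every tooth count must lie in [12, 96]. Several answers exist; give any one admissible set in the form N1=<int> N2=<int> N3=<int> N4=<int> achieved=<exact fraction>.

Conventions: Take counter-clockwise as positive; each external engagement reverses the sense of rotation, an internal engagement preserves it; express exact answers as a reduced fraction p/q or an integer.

class = fixed-axis compound train [2-stage, 221/98 wanted]
target = 221/98 in lowest terms: an exact hit needs N1·N3 = k·221 and N2·N4 = k·98 for one integer k, every count in [12, 96]; additionally prefer no 1:1 stage (N1 ≠ N2, N3 ≠ N4)
k = 1: no 1:1-free in-range split of k·221 and k·98 into factor pairs; take k = 2
k = 2: N1·N3 = 442 = 13·34, N2·N4 = 196 = 14·14
achieved = 13·34/(14·14) = 221/98; |achieved − target| = 0 ≤ 221/9800 ✓

N1=13 N2=14 N3=34 N4=14 achieved=221/98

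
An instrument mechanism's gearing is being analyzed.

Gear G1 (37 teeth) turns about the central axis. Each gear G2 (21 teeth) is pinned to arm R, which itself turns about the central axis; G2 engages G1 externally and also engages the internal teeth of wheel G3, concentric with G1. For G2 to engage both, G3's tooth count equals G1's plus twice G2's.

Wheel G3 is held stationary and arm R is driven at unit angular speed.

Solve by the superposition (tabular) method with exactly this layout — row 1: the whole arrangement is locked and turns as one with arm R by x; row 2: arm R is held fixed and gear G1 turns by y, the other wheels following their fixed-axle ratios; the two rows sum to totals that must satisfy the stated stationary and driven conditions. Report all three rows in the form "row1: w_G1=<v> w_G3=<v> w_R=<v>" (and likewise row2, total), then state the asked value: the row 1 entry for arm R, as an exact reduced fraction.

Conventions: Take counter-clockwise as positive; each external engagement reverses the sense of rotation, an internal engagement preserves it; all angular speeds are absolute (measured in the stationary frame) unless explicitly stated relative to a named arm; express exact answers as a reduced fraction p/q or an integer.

row1: w_G1=1 w_G3=1 w_R=1
row2: w_G1=79/37 w_G3=-1 w_R=0
total: w_G1=116/37 w_G3=0 w_R=1
asked value: 1

recognized (axles ride arm R): planetary set, 37/21/79 teeth
superposition row 1 [locked train]: every member turns x
row 2: sun turns y, ring = −(37/79)·y, arm 0
boundary: total ω_ring = x − (37/79)·y = 0 and total ω_arm = x = 1  ⇒  y = 79/37, x = 1
row 2 ring = −(37/79)·79/37 = -1
totals (row 1 + row 2): sun 1 + 79/37 = 116/37, ring 1 + (-1) = 0, arm 1 + 0 = 1
asked cell (row1, arm) = 1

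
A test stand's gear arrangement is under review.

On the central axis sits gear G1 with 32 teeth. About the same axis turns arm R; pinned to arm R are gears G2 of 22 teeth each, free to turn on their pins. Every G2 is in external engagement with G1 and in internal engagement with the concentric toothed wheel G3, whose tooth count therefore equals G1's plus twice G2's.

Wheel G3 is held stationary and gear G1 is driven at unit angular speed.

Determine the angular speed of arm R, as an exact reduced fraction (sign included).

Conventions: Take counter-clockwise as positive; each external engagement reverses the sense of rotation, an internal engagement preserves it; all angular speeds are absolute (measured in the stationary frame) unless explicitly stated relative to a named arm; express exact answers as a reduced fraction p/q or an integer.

8/27

planetary set (32T centre, 22T on arm, 76T internal) — Willis relation
ring teeth: 32 + 2·22 = 76
32(ω_sun−ω_arm) = −76(ω_ring−ω_arm),  ω_ring = 0, ω_sun = 1
32(1−ω_arm) = −76(0−ω_arm)  ⇒  108·ω_arm = 32  ⇒  ω_arm = 8/27
exact speed ratio = 8/27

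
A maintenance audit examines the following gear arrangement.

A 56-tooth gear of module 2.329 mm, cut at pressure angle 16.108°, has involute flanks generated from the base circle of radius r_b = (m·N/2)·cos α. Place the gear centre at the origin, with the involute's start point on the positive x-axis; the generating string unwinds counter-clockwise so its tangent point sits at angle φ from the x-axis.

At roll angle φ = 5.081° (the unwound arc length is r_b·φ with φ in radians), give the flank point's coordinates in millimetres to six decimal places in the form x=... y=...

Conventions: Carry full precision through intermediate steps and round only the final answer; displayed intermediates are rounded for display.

class = single-mesh tooth geometry [base-circle involute, m = 2.329, 56T]
pitch radius r_p = m·N/2 = 2.329·56/2 = 65.212000
base radius r_b = r_p·cos α = 65.212000·cos 16.108° = 62.651805
roll angle φ = 5.081° = 0.08868018 rad
x = r_b·(cos φ + φ·sin φ) = 62.897673
y = r_b·(sin φ − φ·cos φ) = 0.014553

x=62.897673 y=0.014553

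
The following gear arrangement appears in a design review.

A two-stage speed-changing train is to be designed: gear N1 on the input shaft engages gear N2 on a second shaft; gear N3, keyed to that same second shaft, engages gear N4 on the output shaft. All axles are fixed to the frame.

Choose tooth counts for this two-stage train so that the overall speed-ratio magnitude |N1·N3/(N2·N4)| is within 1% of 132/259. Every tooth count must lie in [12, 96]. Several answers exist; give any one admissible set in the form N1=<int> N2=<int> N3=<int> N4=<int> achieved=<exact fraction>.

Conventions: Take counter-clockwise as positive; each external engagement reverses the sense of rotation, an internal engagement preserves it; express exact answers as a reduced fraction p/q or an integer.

N1=12 N2=14 N3=22 N4=37 achieved=132/259

class = fixed-axis compound train [2-stage, 132/259 wanted]
target = 132/259 in lowest terms: an exact hit needs N1·N3 = k·132 and N2·N4 = k·259 for one integer k, every count in [12, 96]; additionally prefer no 1:1 stage (N1 ≠ N2, N3 ≠ N4)
k = 1: no 1:1-free in-range split of k·132 and k·259 into factor pairs; take k = 2
k = 2: N1·N3 = 264 = 12·22, N2·N4 = 518 = 14·37
achieved = 12·22/(14·37) = 132/259; |achieved − target| = 0 ≤ 33/6475 ✓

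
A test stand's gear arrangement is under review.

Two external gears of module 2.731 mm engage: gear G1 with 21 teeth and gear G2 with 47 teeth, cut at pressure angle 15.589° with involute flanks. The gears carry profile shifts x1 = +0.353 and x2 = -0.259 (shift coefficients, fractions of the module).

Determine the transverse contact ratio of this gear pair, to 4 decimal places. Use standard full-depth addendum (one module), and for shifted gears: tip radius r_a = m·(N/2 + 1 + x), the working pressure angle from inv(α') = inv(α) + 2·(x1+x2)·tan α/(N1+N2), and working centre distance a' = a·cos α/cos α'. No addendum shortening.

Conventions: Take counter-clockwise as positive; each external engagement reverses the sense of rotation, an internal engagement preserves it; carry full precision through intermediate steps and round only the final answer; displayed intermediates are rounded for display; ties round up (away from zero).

class = single-mesh tooth geometry [involute pair 21T × 47T, m = 2.731]
base radii: r_b1 = 27.620648, r_b2 = 61.817641
tip radii: r_a1 = 32.370543, r_a2 = 66.202171
inv(α') = inv(15.589°) + 2·(+0.353-0.259)·tan α/(21+47) = 0.00769005  ⇒  α' = 16.13629°
a' = a·cos α / cos α' = 92.8540·cos 15.589°/cos 16.13629° = 93.106370
action lengths: √(r_a1²−r_b1²) = 16.880517, √(r_a2²−r_b2²) = 23.691912
base pitch p_b = π·m·cos α = 8.264079
CR = (16.880517 + 23.691912 − 93.106370·sin 16.13629°)/8.264079 = 1.778301
contact ratio ≈ 1.7783

1.7783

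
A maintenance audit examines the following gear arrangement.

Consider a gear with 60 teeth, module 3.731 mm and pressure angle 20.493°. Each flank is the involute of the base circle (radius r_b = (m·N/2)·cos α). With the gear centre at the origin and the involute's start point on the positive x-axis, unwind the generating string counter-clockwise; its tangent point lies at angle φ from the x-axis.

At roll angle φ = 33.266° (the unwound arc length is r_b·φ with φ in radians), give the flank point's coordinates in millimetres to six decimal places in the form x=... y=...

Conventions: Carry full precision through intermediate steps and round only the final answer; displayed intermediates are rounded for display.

class = single-mesh tooth geometry [base-circle involute, m = 3.731, 60T]
pitch radius r_p = m·N/2 = 3.731·60/2 = 111.930000
base radius r_b = r_p·cos α = 111.930000·cos 20.493° = 104.846506
roll angle φ = 33.266° = 0.58060123 rad
x = r_b·(cos φ + φ·sin φ) = 121.056648
y = r_b·(sin φ − φ·cos φ) = 6.612343

x=121.056648 y=6.612343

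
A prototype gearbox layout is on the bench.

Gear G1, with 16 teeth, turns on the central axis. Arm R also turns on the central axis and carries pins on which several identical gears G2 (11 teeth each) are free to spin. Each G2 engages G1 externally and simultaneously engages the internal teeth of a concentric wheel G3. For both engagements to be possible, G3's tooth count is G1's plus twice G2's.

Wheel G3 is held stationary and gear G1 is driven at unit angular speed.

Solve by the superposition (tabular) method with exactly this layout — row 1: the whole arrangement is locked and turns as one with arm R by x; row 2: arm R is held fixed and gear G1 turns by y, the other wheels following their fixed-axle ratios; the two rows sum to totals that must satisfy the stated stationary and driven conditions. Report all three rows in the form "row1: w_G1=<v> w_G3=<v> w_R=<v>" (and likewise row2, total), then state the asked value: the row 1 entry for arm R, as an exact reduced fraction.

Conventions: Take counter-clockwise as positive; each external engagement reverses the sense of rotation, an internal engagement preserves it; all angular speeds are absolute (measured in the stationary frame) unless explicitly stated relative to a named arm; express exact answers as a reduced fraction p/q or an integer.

row1: w_G1=8/27 w_G3=8/27 w_R=8/27
row2: w_G1=19/27 w_G3=-8/27 w_R=0
total: w_G1=1 w_G3=0 w_R=8/27
asked value: 8/27

recognized (axles ride arm R): planetary set, 16/11/38 teeth
row 1 — lock + rotate with arm: ω_sun = ω_ring = ω_arm = x
superposition row 2 [arm held]: sun y, ring −(16/38)·y, arm 0
boundary: total ω_ring = x − (16/38)·y = 0 and total ω_sun = x + y = 1  ⇒  y = 19/27, x = 8/27
row 2 ring = −(16/38)·19/27 = -8/27
totals (row 1 + row 2): sun 8/27 + 19/27 = 1, ring 8/27 + (-8/27) = 0, arm 8/27 + 0 = 8/27
asked cell (row1, arm) = 8/27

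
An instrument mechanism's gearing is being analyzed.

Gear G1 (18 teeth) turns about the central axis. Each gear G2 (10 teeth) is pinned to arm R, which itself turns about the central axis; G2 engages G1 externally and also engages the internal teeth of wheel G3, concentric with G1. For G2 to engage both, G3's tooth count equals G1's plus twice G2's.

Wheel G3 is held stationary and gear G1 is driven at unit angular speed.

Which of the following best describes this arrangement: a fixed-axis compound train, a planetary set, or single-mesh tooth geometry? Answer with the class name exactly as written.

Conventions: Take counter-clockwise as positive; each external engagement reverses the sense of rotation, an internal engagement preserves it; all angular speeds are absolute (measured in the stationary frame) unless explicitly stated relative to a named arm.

planetary set

topology: planetary set — G1 18T / G2 10T / G3 38T, arm = carrier (Willis)
classification: planetary set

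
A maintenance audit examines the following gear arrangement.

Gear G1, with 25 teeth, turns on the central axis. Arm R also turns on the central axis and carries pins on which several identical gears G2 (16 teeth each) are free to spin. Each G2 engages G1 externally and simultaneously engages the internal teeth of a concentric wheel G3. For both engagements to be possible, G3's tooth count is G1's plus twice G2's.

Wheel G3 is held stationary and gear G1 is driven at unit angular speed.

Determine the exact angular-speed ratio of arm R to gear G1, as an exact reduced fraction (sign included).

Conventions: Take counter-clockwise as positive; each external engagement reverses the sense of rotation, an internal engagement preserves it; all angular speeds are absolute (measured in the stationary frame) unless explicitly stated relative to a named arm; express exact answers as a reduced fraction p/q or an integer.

25/82

topology: planetary set — G1 25T / G2 16T / G3 57T, arm = carrier (Willis)
ring teeth: 25 + 2·16 = 57
25(ω_sun−ω_arm) = −57(ω_ring−ω_arm),  ω_ring = 0, ω_sun = 1
25(1−ω_arm) = −57(0−ω_arm)  ⇒  82·ω_arm = 25  ⇒  ω_arm = 25/82
ω_out/ω_in = 25/82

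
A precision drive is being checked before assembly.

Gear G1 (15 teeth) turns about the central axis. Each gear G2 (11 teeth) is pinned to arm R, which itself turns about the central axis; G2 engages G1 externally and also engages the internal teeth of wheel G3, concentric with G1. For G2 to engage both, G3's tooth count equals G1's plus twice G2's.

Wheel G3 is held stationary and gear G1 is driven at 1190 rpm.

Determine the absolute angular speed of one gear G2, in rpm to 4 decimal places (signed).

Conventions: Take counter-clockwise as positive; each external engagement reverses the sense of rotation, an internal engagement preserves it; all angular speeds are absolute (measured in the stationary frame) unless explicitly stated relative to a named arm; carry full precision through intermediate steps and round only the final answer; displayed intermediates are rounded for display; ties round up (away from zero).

class = planetary set [G3 = 15+2·11 = 37; Willis about the carrier]
normalise by the input: solve with ω_sun = 1, then scale by 1190 rpm
ring teeth: 15 + 2·11 = 37
15(ω_sun−ω_arm) = −37(ω_ring−ω_arm),  ω_ring = 0, ω_sun = 1
15(1−ω_arm) = −37(0−ω_arm)  ⇒  52·ω_arm = 15  ⇒  ω_arm = 15/52
sun–planet mesh: 15·(1−15/52) = −11·(ω_p−ω_arm)  ⇒  ω_p−ω_arm = -555/572
ω_p = 15/52 − 555/572 = -15/22
scale: ω_p = -15/22 × 1190 rpm = -811.3636 rpm

-811.3636 rpm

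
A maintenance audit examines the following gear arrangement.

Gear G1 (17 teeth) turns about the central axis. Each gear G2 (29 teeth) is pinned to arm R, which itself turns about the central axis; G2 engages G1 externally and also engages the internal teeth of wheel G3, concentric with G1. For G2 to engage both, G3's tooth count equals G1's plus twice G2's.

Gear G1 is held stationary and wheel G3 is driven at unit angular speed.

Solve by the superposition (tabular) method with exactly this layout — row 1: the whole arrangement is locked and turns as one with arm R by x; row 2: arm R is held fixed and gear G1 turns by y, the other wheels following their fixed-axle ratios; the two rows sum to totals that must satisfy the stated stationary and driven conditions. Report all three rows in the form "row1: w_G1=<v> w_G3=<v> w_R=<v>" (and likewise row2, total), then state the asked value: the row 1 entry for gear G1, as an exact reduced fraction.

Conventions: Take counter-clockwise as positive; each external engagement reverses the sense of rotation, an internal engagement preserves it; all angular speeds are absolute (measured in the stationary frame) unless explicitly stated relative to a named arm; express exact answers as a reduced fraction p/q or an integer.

row1: w_G1=75/92 w_G3=75/92 w_R=75/92
row2: w_G1=-75/92 w_G3=17/92 w_R=0
total: w_G1=0 w_G3=1 w_R=75/92
asked value: 75/92

planetary set (17T centre, 29T on arm, 75T internal) — Willis relation
row 1: whole set turns with the arm by x
row 2 — arm fixed, fixed-axis ratios: sun y, ring −(17/75)·y, arm 0
boundary: total ω_sun = x + y = 0 and total ω_ring = x − (17/75)·y = 1  ⇒  y = -75/92, x = 75/92
row 2 ring = −(17/75)·(-75/92) = 17/92
totals (row 1 + row 2): sun 75/92 + (-75/92) = 0, ring 75/92 + 17/92 = 1, arm 75/92 + 0 = 75/92
asked cell (row1, sun) = 75/92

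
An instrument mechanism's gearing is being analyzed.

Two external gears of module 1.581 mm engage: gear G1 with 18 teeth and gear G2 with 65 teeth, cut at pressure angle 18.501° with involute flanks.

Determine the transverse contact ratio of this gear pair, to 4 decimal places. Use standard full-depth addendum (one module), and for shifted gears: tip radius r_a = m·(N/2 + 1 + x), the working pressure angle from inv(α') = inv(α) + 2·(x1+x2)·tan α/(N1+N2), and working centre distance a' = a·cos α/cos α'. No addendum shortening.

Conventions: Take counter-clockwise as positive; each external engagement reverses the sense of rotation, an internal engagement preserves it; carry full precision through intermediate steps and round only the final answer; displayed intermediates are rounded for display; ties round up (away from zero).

1.7356

topology: single-mesh involute geometry — m = 1.581, 18T/65T pair
base radii: r_b1 = 13.493618, r_b2 = 48.726956
tip radii: r_a1 = 15.810000, r_a2 = 52.963500
no profile shift: α' = α, a' = a
action lengths: √(r_a1²−r_b1²) = 8.238832, √(r_a2²−r_b2²) = 20.756111
base pitch p_b = π·m·cos α = 4.710161
CR = (8.238832 + 20.756111 − 65.611500·sin 18.50100°)/4.710161 = 1.735614
contact ratio ≈ 1.7356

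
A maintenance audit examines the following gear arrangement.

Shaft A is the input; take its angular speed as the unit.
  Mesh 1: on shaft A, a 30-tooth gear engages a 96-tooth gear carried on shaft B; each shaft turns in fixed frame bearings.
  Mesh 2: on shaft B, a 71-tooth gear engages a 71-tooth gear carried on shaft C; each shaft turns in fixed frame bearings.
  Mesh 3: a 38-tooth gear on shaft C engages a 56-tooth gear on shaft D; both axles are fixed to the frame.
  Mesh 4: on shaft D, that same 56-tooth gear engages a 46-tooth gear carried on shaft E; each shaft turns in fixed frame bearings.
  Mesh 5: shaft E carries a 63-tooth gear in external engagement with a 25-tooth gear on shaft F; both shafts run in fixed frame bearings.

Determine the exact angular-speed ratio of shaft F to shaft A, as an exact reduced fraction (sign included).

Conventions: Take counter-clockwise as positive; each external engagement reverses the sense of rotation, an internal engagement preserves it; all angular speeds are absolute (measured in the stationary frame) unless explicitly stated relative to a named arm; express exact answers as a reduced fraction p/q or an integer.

-1197/1840

class = fixed-axis compound train [5 meshes; 5 ratios multiply, 5 sense flips]
mesh 1 [30T→96T]: running ratio 5/16, sense −
mesh 2 [71T→71T]: running ratio 5/16, sense +
mesh 3 [38T→56T]: running ratio 95/448, sense −
mesh 4 [56T→46T]: running ratio 95/368, sense +
mesh 5 [63T→25T]: running ratio 1197/1840, sense −
ω_out/ω_in = -1197/1840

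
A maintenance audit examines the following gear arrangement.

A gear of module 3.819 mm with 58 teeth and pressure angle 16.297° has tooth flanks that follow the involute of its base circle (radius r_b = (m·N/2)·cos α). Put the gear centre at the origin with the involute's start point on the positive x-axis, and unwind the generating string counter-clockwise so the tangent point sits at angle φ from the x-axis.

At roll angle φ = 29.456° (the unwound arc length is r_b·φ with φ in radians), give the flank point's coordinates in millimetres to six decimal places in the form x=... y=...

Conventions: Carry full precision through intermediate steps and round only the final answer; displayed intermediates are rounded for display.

x=119.434186 y=4.688645

topology: single-mesh involute geometry — m = 3.819, N = 58
pitch radius r_p = m·N/2 = 3.819·58/2 = 110.751000
base radius r_b = r_p·cos α = 110.751000·cos 16.297° = 106.301023
roll angle φ = 29.456° = 0.51410418 rad
x = r_b·(cos φ + φ·sin φ) = 119.434186
y = r_b·(sin φ − φ·cos φ) = 4.688645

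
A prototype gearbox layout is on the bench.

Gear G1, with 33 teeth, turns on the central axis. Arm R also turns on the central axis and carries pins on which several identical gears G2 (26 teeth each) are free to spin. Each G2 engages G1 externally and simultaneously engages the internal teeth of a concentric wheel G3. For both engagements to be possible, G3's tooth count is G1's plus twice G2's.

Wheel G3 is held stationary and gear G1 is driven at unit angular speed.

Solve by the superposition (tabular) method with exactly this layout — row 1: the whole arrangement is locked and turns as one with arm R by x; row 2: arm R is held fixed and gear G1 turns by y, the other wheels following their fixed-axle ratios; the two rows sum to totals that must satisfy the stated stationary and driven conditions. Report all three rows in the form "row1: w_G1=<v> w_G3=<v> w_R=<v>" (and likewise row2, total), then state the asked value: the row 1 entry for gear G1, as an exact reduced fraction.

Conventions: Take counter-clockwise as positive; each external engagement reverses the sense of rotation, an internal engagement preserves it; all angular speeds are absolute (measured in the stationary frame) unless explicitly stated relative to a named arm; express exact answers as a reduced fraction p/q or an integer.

topology: planetary set — G1 33T / G2 26T / G3 85T, arm = carrier (Willis)
row 1: whole set turns with the arm by x
row 2 — arm fixed, fixed-axis ratios: sun y, ring −(33/85)·y, arm 0
boundary: total ω_ring = x − (33/85)·y = 0 and total ω_sun = x + y = 1  ⇒  y = 85/118, x = 33/118
row 2 ring = −(33/85)·85/118 = -33/118
totals (row 1 + row 2): sun 33/118 + 85/118 = 1, ring 33/118 + (-33/118) = 0, arm 33/118 + 0 = 33/118
asked cell (row1, sun) = 33/118

row1: w_G1=33/118 w_G3=33/118 w_R=33/118
row2: w_G1=85/118 w_G3=-33/118 w_R=0
total: w_G1=1 w_G3=0 w_R=33/118
asked value: 33/118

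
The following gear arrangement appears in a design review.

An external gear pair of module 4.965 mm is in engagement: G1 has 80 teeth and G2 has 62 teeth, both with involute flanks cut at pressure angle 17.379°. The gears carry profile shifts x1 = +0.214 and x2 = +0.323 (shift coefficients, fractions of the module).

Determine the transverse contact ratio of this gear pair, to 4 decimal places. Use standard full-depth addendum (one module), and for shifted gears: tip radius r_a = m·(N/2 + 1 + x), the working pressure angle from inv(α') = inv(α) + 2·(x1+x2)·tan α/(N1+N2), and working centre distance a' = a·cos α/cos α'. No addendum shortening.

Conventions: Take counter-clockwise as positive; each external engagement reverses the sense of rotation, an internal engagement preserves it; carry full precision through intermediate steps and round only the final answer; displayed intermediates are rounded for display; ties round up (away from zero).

class = single-mesh tooth geometry [involute pair 80T × 62T, m = 4.965]
base radii: r_b1 = 189.533884, r_b2 = 146.888760
tip radii: r_a1 = 204.627510, r_a2 = 160.483695
inv(α') = inv(17.379°) + 2·(+0.214+0.323)·tan α/(80+62) = 0.01202494  ⇒  α' = 18.65999°
a' = a·cos α / cos α' = 352.5150·cos 17.379°/cos 18.65999° = 355.088243
action lengths: √(r_a1²−r_b1²) = 77.131866, √(r_a2²−r_b2²) = 64.642931
base pitch p_b = π·m·cos α = 14.885956
CR = (77.131866 + 64.642931 − 355.088243·sin 18.65999°)/14.885956 = 1.891969
contact ratio ≈ 1.8920

1.8920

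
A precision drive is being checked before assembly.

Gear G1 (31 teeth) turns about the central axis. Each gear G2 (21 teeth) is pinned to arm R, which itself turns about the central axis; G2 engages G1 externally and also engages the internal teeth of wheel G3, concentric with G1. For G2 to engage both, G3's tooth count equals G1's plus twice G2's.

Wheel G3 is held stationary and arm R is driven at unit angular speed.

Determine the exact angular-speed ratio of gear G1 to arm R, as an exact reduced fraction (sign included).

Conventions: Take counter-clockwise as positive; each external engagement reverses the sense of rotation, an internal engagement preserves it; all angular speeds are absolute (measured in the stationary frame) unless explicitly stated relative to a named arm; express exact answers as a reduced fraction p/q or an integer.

104/31

recognized (axles ride arm R): planetary set, 31/21/73 teeth
ring teeth: 31 + 2·21 = 73
31(ω_sun−ω_arm) = −73(ω_ring−ω_arm),  ω_ring = 0, ω_arm = 1
ω_sun = 1 − (73/31)(0−1) = 104/31
ω_out/ω_in = 104/31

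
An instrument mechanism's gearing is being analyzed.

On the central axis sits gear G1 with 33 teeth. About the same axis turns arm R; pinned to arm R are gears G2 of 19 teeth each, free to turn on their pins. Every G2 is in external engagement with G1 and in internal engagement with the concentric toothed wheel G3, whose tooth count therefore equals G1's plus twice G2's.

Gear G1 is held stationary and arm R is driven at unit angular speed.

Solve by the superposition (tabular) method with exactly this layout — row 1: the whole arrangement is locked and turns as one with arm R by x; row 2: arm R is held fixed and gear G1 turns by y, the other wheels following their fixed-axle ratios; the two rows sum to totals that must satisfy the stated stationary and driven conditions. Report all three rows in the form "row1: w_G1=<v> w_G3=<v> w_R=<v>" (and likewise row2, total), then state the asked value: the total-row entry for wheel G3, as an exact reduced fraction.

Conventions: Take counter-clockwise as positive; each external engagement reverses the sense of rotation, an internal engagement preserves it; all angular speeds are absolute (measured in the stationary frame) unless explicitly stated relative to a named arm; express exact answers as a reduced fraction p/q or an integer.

row1: w_G1=1 w_G3=1 w_R=1
row2: w_G1=-1 w_G3=33/71 w_R=0
total: w_G1=0 w_G3=104/71 w_R=1
asked value: 104/71

class = planetary set [G3 = 33+2·19 = 71; Willis about the carrier]
row 1: whole set turns with the arm by x
row 2 — arm fixed, fixed-axis ratios: sun y, ring −(33/71)·y, arm 0
boundary: total ω_sun = x + y = 0 and total ω_arm = x = 1  ⇒  y = -1, x = 1
row 2 ring = −(33/71)·(-1) = 33/71
totals (row 1 + row 2): sun 1 + (-1) = 0, ring 1 + 33/71 = 104/71, arm 1 + 0 = 1
asked cell (total, ring) = 104/71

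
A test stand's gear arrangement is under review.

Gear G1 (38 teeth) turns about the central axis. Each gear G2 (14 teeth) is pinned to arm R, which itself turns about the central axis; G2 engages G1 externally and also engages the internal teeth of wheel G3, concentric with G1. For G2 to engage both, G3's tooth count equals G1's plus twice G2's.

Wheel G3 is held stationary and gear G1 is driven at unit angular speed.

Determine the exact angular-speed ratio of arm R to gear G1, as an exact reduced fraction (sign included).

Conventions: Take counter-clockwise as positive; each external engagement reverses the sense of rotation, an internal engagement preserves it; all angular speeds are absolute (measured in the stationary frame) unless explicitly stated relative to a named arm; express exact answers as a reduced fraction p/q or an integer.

19/52

topology: planetary set — G1 38T / G2 14T / G3 66T, arm = carrier (Willis)
ring teeth: 38 + 2·14 = 66
38(ω_sun−ω_arm) = −66(ω_ring−ω_arm),  ω_ring = 0, ω_sun = 1
38(1−ω_arm) = −66(0−ω_arm)  ⇒  104·ω_arm = 38  ⇒  ω_arm = 19/52
ω_out/ω_in = 19/52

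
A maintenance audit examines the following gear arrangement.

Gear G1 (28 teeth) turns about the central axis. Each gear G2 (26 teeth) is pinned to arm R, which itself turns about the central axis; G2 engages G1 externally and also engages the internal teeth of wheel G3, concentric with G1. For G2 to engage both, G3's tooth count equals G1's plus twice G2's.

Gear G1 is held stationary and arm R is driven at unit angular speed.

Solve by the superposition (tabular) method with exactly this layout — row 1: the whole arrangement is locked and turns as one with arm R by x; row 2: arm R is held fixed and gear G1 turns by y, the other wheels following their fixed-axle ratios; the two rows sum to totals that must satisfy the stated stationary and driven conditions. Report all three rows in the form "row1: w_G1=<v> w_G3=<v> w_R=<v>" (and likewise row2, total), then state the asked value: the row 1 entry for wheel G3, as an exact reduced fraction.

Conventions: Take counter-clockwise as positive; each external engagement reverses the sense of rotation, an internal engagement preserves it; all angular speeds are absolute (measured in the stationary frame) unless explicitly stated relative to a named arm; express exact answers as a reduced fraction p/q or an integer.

planetary set (28T centre, 26T on arm, 80T internal) — Willis relation
superposition row 1 [locked train]: every member turns x
row 2 (arm held, sun turns y): ω_ring = −(28/80)·y, ω_arm = 0
boundary: total ω_sun = x + y = 0 and total ω_arm = x = 1  ⇒  y = -1, x = 1
row 2 ring = −(28/80)·(-1) = 7/20
totals (row 1 + row 2): sun 1 + (-1) = 0, ring 1 + 7/20 = 27/20, arm 1 + 0 = 1
asked cell (row1, ring) = 1

row1: w_G1=1 w_G3=1 w_R=1
row2: w_G1=-1 w_G3=7/20 w_R=0
total: w_G1=0 w_G3=27/20 w_R=1
asked value: 1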